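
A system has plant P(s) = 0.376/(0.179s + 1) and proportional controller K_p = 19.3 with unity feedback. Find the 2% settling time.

Closed loop: T(s) = K_p·P/(1+K_p·P) = 7.257/(0.179s + 1 + 7.257), with pole at s = −(1 + 7.257)/0.179 = −46.13.
τ = 1/46.13 = 0.02168 s, so 2% settling time ≈ 4τ = 0.0867 s.

T_s ≈ 0.0867 s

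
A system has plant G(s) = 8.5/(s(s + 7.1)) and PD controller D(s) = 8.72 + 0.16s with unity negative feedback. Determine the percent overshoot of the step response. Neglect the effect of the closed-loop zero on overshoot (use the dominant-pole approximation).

Forward path: (8.72 + 0.16s)·8.5/(s(s+7.1)). The closed-loop characteristic equation is s² + (7.1 + 8.5·0.16)s + 8.5·8.72 = 0.
That is s² + 8.46s + 74.12 = 0, so ω_n = 8.609 rad/s and ζ = 8.46/(2·8.609) = 0.4913.
%OS = 100·exp(−πζ/√(1−ζ²)) = 17%.

17%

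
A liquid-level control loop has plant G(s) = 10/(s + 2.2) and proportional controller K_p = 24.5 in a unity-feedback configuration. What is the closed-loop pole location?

Closed-loop transfer function: T(s) = K_p·G(s)/(1 + K_p·G(s)) = 245/(s + 2.2 + 245) = 245/(s + 247.2).
The closed-loop pole is at s = −247.2.

s = -247.2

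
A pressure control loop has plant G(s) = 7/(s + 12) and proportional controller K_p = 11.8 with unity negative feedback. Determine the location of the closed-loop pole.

Closed-loop transfer function: T(s) = K_p·G(s)/(1 + K_p·G(s)) = 82.6/(s + 12 + 82.6) = 82.6/(s + 94.6).
The closed-loop pole is at s = −94.6.

s = -94.6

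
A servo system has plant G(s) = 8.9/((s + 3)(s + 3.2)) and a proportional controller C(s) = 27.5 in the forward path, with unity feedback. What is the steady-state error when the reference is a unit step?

The loop is type 0. Static position error constant K_pos = C(0)·G(0) = 27.5·0.9271 = 25.49.
Steady-state error to a unit step: e_ss = 1/(1+K_pos) = 1/26.49 = 0.0377.

0.0377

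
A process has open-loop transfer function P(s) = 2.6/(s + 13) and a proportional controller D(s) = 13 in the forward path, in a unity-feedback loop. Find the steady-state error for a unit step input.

The loop is type 0. Static position error constant K_pos = D(0)·P(0) = 13·0.2 = 2.6.
Steady-state error to a unit step: e_ss = 1/(1+K_pos) = 1/3.6 = 0.278.

0.278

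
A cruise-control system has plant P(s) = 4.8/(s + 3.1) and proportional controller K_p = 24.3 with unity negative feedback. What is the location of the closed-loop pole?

Closed-loop transfer function: T(s) = K_p·P(s)/(1 + K_p·P(s)) = 116.6/(s + 3.1 + 116.6) = 116.6/(s + 119.7).
The closed-loop pole is at s = −119.7.

s = -119.7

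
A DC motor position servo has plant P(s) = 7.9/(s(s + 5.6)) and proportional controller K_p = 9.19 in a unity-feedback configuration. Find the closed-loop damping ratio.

1 + K_p·P(s) = 0 gives s² + 5.6s + 72.6 = 0.
So ω_n² = 72.6 ⇒ ω_n = 8.521 rad/s, and ζ = 5.6/(2ω_n) = 0.329.

ζ = 0.329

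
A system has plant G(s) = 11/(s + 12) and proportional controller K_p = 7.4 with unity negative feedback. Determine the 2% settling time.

T_s ≈ 0.0428 s

Closed-loop transfer function: T(s) = K_p·G(s)/(1 + K_p·G(s)) = 81.4/(s + 12 + 81.4) = 81.4/(s + 93.4).
Time constant τ = 1/93.4 = 0.01071 s, so the 2% settling time is about 4τ = 0.0428 s.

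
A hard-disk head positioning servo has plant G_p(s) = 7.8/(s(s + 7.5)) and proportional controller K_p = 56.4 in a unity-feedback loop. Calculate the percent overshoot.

56.5%

From 1 + K_pG_p(s) = 0: s² + 7.5s + 439.9 = 0 ⇒ ω_n = 20.97, ζ = 0.1788.
%OS = 100·exp(−πζ/√(1−ζ²)) = 100·exp(−π·0.1788/√0.968) = 56.5%.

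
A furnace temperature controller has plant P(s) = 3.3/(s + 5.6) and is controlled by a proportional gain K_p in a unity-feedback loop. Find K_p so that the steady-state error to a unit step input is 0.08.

K_p = 19.5

The loop is type 0, so e_ss(step) = 1/(1 + K_pos) with K_pos = K_p·P(0).
P(0) = 0.5893. Require 1/(1 + K_p·0.5893) = 0.08, so 1 + 0.5893·K_p = 12.5.
K_p = (12.5 − 1)/0.5893 = 19.5.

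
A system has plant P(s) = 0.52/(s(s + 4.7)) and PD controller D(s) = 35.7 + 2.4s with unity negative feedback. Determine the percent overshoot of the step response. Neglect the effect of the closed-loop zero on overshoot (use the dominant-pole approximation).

4.99%

Forward path: (35.7 + 2.4s)·0.52/(s(s+4.7)). The closed-loop characteristic equation is s² + (4.7 + 0.52·2.4)s + 0.52·35.7 = 0.
That is s² + 5.948s + 18.56 = 0, so ω_n = 4.309 rad/s and ζ = 5.948/(2·4.309) = 0.6902.
%OS = 100·exp(−πζ/√(1−ζ²)) = 4.99%.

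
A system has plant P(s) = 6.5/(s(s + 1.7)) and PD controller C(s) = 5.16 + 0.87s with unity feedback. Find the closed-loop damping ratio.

ζ = 0.635

Forward path: (5.16 + 0.87s)·6.5/(s(s+1.7)). The closed-loop characteristic equation is s² + (1.7 + 6.5·0.87)s + 6.5·5.16 = 0.
That is s² + 7.355s + 33.54 = 0, so ω_n = 5.791 rad/s and ζ = 7.355/(2·5.791) = 0.635.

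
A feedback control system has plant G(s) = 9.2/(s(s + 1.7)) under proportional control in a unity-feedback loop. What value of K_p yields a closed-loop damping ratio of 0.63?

Closed-loop characteristic equation: s² + 1.7s + K_p·9.2 = 0.
So ω_n = √(9.2K_p) and 2ζω_n = 1.7, giving ζ = 1.7/(2√(9.2K_p)).
Setting ζ = 0.63: √(9.2K_p) = 1.7/(2·0.63) = 1.349, so K_p = 1.82/9.2 = 0.198.

K_p = 0.198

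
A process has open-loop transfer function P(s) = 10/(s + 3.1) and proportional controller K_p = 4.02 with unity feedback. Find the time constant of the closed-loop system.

τ = 0.0231 s

Closed-loop transfer function: T(s) = K_p·P(s)/(1 + K_p·P(s)) = 40.2/(s + 3.1 + 40.2) = 40.2/(s + 43.3).
Time constant τ = 1/43.3 = 0.0231 s.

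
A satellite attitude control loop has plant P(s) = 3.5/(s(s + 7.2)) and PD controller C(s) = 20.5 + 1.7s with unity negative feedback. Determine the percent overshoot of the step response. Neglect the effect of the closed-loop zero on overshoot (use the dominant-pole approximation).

2.09%

Forward path: (20.5 + 1.7s)·3.5/(s(s+7.2)). The closed-loop characteristic equation is s² + (7.2 + 3.5·1.7)s + 3.5·20.5 = 0.
That is s² + 13.15s + 71.75 = 0, so ω_n = 8.471 rad/s and ζ = 13.15/(2·8.471) = 0.7762.
%OS = 100·exp(−πζ/√(1−ζ²)) = 2.09%.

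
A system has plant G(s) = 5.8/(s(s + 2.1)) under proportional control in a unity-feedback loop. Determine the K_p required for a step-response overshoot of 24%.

K_p = 1.11

From %OS = 100·exp(−πζ/√(1−ζ²)) = 24%, ζ = −ln(0.24)/√(π²+ln²(0.24)) = 0.4136.
Characteristic equation s² + 2.1s + 5.8K_p = 0 gives ζ = 2.1/(2√(5.8K_p)).
Setting ζ = 0.4136: √(5.8K_p) = 2.1/(2·0.4136) = 2.539, so K_p = 6.445/5.8 = 1.11.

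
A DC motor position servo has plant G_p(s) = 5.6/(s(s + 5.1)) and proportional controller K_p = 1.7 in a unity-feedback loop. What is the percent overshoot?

From 1 + K_pG_p(s) = 0: s² + 5.1s + 9.52 = 0 ⇒ ω_n = 3.085, ζ = 0.8265.
%OS = 100·exp(−πζ/√(1−ζ²)) = 100·exp(−π·0.8265/√0.317) = 0.993%.

0.993%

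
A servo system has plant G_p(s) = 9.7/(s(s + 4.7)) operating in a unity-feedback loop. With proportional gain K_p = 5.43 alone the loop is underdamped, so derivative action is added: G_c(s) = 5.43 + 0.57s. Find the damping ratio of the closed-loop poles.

Forward path: (5.43 + 0.57s)·9.7/(s(s+4.7)). The closed-loop characteristic equation is s² + (4.7 + 9.7·0.57)s + 9.7·5.43 = 0.
That is s² + 10.23s + 52.67 = 0, so ω_n = 7.257 rad/s and ζ = 10.23/(2·7.257) = 0.7047.

ζ = 0.705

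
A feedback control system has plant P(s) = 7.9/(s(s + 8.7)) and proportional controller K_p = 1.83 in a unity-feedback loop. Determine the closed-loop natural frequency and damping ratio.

With unity feedback the closed-loop characteristic equation is s² + 8.7s + 1.83·7.9 = s² + 8.7s + 14.46 = 0.
So ω_n² = 14.46 ⇒ ω_n = 3.802 rad/s, and ζ = 8.7/(2ω_n) = 1.14.

ω_n = 3.8 rad/s, ζ = 1.14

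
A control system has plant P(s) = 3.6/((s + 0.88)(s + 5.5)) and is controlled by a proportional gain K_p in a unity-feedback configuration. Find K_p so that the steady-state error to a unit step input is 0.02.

K_p = 65.9

For a type-0 loop with proportional control, e_ss = 1/(1 + K_p·P(0)).
P(0) = 0.7438. Require 1/(1 + K_p·0.7438) = 0.02, so 1 + 0.7438·K_p = 50.
K_p = (50 − 1)/0.7438 = 65.9.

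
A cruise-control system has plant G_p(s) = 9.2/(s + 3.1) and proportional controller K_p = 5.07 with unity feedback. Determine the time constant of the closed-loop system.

Closed-loop transfer function: T(s) = K_p·G_p(s)/(1 + K_p·G_p(s)) = 46.64/(s + 3.1 + 46.64) = 46.64/(s + 49.74).
Time constant τ = 1/49.74 = 0.0201 s.

τ = 0.0201 s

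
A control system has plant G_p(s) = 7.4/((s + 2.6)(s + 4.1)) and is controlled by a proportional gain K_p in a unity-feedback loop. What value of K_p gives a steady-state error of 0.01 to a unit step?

K_p = 143

The loop is type 0, so e_ss(step) = 1/(1 + K_pos) with K_pos = K_p·G_p(0).
G_p(0) = 0.6942. Require 1/(1 + K_p·0.6942) = 0.01, so 1 + 0.6942·K_p = 100.
K_p = (100 − 1)/0.6942 = 143.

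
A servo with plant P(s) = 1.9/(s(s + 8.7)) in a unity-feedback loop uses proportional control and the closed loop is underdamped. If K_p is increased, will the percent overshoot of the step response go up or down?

ζ = 8.7/(2√(1.9K_p)) decreases as K_p grows; lower damping means more overshoot.

increase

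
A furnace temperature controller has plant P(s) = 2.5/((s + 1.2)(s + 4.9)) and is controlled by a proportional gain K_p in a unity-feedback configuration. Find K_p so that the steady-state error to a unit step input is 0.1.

The loop is type 0, so e_ss(step) = 1/(1 + K_pos) with K_pos = K_p·P(0).
P(0) = 0.4252. Require 1/(1 + K_p·0.4252) = 0.1, so 1 + 0.4252·K_p = 10.
K_p = (10 − 1)/0.4252 = 21.2.

K_p = 21.2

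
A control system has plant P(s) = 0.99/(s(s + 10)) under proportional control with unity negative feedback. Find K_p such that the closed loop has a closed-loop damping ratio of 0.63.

K_p = 63.6

Closed-loop characteristic equation: s² + 10s + K_p·0.99 = 0.
So ω_n = √(0.99K_p) and 2ζω_n = 10, giving ζ = 10/(2√(0.99K_p)).
Setting ζ = 0.63: √(0.99K_p) = 10/(2·0.63) = 7.937, so K_p = 62.99/0.99 = 63.6.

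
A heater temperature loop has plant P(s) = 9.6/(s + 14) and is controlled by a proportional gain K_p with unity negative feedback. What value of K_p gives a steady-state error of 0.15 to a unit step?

The loop is type 0, so e_ss(step) = 1/(1 + K_pos) with K_pos = K_p·P(0).
P(0) = 0.6857. Require 1/(1 + K_p·0.6857) = 0.15, so 1 + 0.6857·K_p = 6.667.
K_p = (6.667 − 1)/0.6857 = 8.26.

K_p = 8.26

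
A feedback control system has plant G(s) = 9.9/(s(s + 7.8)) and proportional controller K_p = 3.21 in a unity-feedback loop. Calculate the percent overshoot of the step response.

From 1 + K_pG(s) = 0: s² + 7.8s + 31.78 = 0 ⇒ ω_n = 5.637, ζ = 0.6918.
%OS = 100·exp(−πζ/√(1−ζ²)) = 100·exp(−π·0.6918/√0.5214) = 4.93%.

4.93%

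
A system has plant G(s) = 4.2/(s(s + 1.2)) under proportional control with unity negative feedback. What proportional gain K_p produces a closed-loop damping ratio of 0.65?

K_p = 0.203

Closed-loop characteristic equation: s² + 1.2s + K_p·4.2 = 0.
So ω_n = √(4.2K_p) and 2ζω_n = 1.2, giving ζ = 1.2/(2√(4.2K_p)).
Setting ζ = 0.65: √(4.2K_p) = 1.2/(2·0.65) = 0.9231, so K_p = 0.8521/4.2 = 0.203.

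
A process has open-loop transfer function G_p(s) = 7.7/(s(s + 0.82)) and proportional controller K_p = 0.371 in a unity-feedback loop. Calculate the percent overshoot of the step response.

From 1 + K_pG_p(s) = 0: s² + 0.82s + 2.857 = 0 ⇒ ω_n = 1.69, ζ = 0.2426.
%OS = 100·exp(−πζ/√(1−ζ²)) = 100·exp(−π·0.2426/√0.9412) = 45.6%.

45.6%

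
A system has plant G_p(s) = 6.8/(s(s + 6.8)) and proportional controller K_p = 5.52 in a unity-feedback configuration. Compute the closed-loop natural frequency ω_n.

With unity feedback the closed-loop characteristic equation is s² + 6.8s + 5.52·6.8 = s² + 6.8s + 37.54 = 0.
So ω_n² = 37.54 ⇒ ω_n = 6.127 rad/s, and ζ = 6.8/(2ω_n) = 0.555.

ω_n = 6.13 rad/s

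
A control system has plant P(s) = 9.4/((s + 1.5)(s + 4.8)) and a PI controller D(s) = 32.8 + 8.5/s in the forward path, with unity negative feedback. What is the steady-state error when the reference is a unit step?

The open loop D(s)P(s) has a pole at the origin (type 1), so the static position error constant is infinite and e_ss = 1/(1+∞) = 0.

0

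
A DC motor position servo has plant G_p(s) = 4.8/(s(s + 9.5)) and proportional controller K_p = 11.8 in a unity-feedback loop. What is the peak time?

T_p = 0.538 s

Closed-loop characteristic equation: s² + 9.5s + 56.64 = 0, so ω_n = 7.526 rad/s and ζ = 9.5/(2·7.526) = 0.6311.
Damped frequency ω_d = ω_n√(1−ζ²) = 5.838 rad/s, so peak time T_p = π/ω_d = 0.538 s.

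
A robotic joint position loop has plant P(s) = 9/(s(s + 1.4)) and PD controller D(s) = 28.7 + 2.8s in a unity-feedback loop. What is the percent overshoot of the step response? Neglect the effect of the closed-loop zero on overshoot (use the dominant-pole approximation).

0.975%

Forward path: (28.7 + 2.8s)·9/(s(s+1.4)). The closed-loop characteristic equation is s² + (1.4 + 9·2.8)s + 9·28.7 = 0.
That is s² + 26.6s + 258.3 = 0, so ω_n = 16.07 rad/s and ζ = 26.6/(2·16.07) = 0.8275.
%OS = 100·exp(−πζ/√(1−ζ²)) = 0.975%.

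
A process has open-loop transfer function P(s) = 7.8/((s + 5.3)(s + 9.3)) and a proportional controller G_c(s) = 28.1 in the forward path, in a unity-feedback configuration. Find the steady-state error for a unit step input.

0.184

The loop is type 0. Static position error constant K_pos = G_c(0)·P(0) = 28.1·0.1582 = 4.447.
Steady-state error to a unit step: e_ss = 1/(1+K_pos) = 1/5.447 = 0.184.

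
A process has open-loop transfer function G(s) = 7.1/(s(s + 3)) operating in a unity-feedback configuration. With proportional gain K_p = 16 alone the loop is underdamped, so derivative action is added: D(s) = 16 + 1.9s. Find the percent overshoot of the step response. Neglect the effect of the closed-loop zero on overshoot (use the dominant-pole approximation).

Forward path: (16 + 1.9s)·7.1/(s(s+3)). The closed-loop characteristic equation is s² + (3 + 7.1·1.9)s + 7.1·16 = 0.
That is s² + 16.49s + 113.6 = 0, so ω_n = 10.66 rad/s and ζ = 16.49/(2·10.66) = 0.7736.
%OS = 100·exp(−πζ/√(1−ζ²)) = 2.16%.

2.16%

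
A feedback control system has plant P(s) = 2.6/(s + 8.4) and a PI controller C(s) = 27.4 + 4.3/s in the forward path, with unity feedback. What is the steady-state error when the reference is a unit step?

0

The open loop C(s)P(s) has a pole at the origin (type 1), so the static position error constant is infinite and e_ss = 1/(1+∞) = 0.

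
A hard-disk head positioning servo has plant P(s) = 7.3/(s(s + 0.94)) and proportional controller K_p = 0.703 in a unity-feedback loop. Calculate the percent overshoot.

51.4%

From 1 + K_pP(s) = 0: s² + 0.94s + 5.132 = 0 ⇒ ω_n = 2.265, ζ = 0.2075.
%OS = 100·exp(−πζ/√(1−ζ²)) = 100·exp(−π·0.2075/√0.957) = 51.4%.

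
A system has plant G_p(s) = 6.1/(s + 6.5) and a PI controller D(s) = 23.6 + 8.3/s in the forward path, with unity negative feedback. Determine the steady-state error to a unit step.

The open loop D(s)G_p(s) has a pole at the origin (type 1), so the static position error constant is infinite and e_ss = 1/(1+∞) = 0.

0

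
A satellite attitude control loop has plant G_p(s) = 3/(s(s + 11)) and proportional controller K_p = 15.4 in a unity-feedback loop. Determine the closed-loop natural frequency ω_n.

The closed-loop denominator is s(s+11) + 15.4·3 = s² + 11s + 46.2.
Matching s² + 2ζω_n s + ω_n²: ω_n = √46.2 = 6.797 rad/s and 2ζω_n = 11, so ζ = 11/(2·6.797) = 0.809.

ω_n = 6.8 rad/s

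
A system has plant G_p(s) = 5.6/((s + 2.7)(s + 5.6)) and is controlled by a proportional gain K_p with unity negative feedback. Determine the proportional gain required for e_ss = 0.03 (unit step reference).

For a type-0 loop with proportional control, e_ss = 1/(1 + K_p·G_p(0)).
G_p(0) = 0.3704. Require 1/(1 + K_p·0.3704) = 0.03, so 1 + 0.3704·K_p = 33.33.
K_p = (33.33 − 1)/0.3704 = 87.3.

K_p = 87.3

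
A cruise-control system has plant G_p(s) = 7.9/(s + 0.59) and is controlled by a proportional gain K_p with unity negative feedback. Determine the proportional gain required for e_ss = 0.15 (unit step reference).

For a type-0 loop with proportional control, e_ss = 1/(1 + K_p·G_p(0)).
G_p(0) = 13.39. Require 1/(1 + K_p·13.39) = 0.15, so 1 + 13.39·K_p = 6.667.
K_p = (6.667 − 1)/13.39 = 0.423.

K_p = 0.423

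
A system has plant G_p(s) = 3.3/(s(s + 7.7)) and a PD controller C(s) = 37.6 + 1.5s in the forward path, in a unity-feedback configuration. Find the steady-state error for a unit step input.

The open loop C(s)G_p(s) has a pole at the origin (type 1), so the static position error constant is infinite and e_ss = 1/(1+∞) = 0.

0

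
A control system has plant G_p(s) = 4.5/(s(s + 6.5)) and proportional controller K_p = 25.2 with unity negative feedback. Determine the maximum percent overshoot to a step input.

36.5%

From 1 + K_pG_p(s) = 0: s² + 6.5s + 113.4 = 0 ⇒ ω_n = 10.65, ζ = 0.3052.
%OS = 100·exp(−πζ/√(1−ζ²)) = 100·exp(−π·0.3052/√0.9069) = 36.5%.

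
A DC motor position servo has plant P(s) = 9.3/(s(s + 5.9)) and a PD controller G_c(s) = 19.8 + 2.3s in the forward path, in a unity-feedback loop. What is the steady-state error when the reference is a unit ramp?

0.032

The loop has one pole at the origin (type 1). Velocity error constant K_v = lim_{s→0} s·G_c(s)P(s) = 19.8·9.3/5.9 = 31.21.
Steady-state error to a unit ramp: e_ss = 1/K_v = 0.032.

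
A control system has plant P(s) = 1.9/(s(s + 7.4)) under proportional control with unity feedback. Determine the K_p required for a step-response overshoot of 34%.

From %OS = 100·exp(−πζ/√(1−ζ²)) = 34%, ζ = −ln(0.34)/√(π²+ln²(0.34)) = 0.3248.
Characteristic equation s² + 7.4s + 1.9K_p = 0 gives ζ = 7.4/(2√(1.9K_p)).
Setting ζ = 0.3248: √(1.9K_p) = 7.4/(2·0.3248) = 11.39, so K_p = 129.8/1.9 = 68.3.

K_p = 68.3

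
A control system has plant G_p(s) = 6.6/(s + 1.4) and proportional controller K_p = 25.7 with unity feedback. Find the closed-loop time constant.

Closed-loop transfer function: T(s) = K_p·G_p(s)/(1 + K_p·G_p(s)) = 169.6/(s + 1.4 + 169.6) = 169.6/(s + 171).
Time constant τ = 1/171 = 0.00585 s.

τ = 0.00585 s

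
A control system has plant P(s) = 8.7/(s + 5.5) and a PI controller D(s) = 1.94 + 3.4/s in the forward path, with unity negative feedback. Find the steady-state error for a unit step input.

0

The open loop D(s)P(s) has a pole at the origin (type 1), so the static position error constant is infinite and e_ss = 1/(1+∞) = 0.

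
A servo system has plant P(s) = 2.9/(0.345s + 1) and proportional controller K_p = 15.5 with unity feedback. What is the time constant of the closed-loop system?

τ = 0.00751 s

Closed loop: T(s) = K_p·P/(1+K_p·P) = 44.95/(0.345s + 1 + 44.95), with pole at s = −(1 + 44.95)/0.345 = −133.2.
Closed-loop time constant τ = 1/133.2 = 0.00751 s.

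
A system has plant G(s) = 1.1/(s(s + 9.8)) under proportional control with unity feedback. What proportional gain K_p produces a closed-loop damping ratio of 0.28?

K_p = 278

Closed-loop characteristic equation: s² + 9.8s + K_p·1.1 = 0.
So ω_n = √(1.1K_p) and 2ζω_n = 9.8, giving ζ = 9.8/(2√(1.1K_p)).
Setting ζ = 0.28: √(1.1K_p) = 9.8/(2·0.28) = 17.5, so K_p = 306.2/1.1 = 278.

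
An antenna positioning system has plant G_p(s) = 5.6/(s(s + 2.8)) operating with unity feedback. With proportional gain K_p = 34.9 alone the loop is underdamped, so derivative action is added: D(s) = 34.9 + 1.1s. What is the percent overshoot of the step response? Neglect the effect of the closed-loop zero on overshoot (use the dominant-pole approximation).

Forward path: (34.9 + 1.1s)·5.6/(s(s+2.8)). The closed-loop characteristic equation is s² + (2.8 + 5.6·1.1)s + 5.6·34.9 = 0.
That is s² + 8.96s + 195.4 = 0, so ω_n = 13.98 rad/s and ζ = 8.96/(2·13.98) = 0.3205.
%OS = 100·exp(−πζ/√(1−ζ²)) = 34.5%.

34.5%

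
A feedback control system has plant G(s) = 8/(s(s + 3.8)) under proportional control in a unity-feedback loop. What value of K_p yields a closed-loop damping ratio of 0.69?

Closed-loop characteristic equation: s² + 3.8s + K_p·8 = 0.
So ω_n = √(8K_p) and 2ζω_n = 3.8, giving ζ = 3.8/(2√(8K_p)).
Setting ζ = 0.69: √(8K_p) = 3.8/(2·0.69) = 2.754, so K_p = 7.582/8 = 0.948.

K_p = 0.948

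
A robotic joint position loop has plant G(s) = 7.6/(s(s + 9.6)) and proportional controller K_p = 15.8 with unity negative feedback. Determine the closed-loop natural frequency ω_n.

With unity feedback the closed-loop characteristic equation is s² + 9.6s + 15.8·7.6 = s² + 9.6s + 120.1 = 0.
So ω_n² = 120.1 ⇒ ω_n = 10.96 rad/s, and ζ = 9.6/(2ω_n) = 0.438.

ω_n = 11 rad/s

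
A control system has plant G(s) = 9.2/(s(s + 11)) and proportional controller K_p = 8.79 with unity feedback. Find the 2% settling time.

T_s ≈ 0.727 s

From 1 + K_pG(s) = 0: s² + 11s + 80.87 = 0 ⇒ ω_n = 8.993, ζ = 0.6116.
2% settling time T_s ≈ 4/(ζω_n) = 4/5.5 = 0.727 s.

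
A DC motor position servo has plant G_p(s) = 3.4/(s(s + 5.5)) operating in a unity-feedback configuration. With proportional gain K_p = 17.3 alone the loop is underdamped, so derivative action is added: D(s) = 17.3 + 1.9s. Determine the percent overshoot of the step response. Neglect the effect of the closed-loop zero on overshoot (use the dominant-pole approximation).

2%

Forward path: (17.3 + 1.9s)·3.4/(s(s+5.5)). The closed-loop characteristic equation is s² + (5.5 + 3.4·1.9)s + 3.4·17.3 = 0.
That is s² + 11.96s + 58.82 = 0, so ω_n = 7.669 rad/s and ζ = 11.96/(2·7.669) = 0.7797.
%OS = 100·exp(−πζ/√(1−ζ²)) = 2%.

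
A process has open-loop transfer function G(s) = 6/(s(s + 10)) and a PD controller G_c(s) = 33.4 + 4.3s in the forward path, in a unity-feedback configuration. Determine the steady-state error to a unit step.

0

The open loop G_c(s)G(s) has a pole at the origin (type 1), so the static position error constant is infinite and e_ss = 1/(1+∞) = 0.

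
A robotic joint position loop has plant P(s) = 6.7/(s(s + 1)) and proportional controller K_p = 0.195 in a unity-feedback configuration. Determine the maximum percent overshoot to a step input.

21.7%

Closed-loop characteristic equation: s² + 1s + 1.306 = 0, so ω_n = 1.143 rad/s and ζ = 1/(2·1.143) = 0.4374.
%OS = 100·exp(−πζ/√(1−ζ²)) = 100·exp(−π·0.4374/√0.8086) = 21.7%.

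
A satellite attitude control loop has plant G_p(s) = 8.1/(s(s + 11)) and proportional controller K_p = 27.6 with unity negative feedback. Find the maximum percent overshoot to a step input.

28.9%

The closed-loop denominator s² + 11s + 223.6 gives ω_n = √223.6 = 14.95 and ζ = 11/(2ω_n) = 0.3678.
%OS = 100·exp(−πζ/√(1−ζ²)) = 100·exp(−π·0.3678/√0.8647) = 28.9%.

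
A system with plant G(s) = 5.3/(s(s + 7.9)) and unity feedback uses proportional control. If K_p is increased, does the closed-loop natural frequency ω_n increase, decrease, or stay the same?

increase

ω_n = √(5.3·K_p), which grows with K_p.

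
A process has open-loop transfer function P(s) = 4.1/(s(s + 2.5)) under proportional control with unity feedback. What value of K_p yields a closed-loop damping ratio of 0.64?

Closed-loop characteristic equation: s² + 2.5s + K_p·4.1 = 0.
So ω_n = √(4.1K_p) and 2ζω_n = 2.5, giving ζ = 2.5/(2√(4.1K_p)).
Setting ζ = 0.64: √(4.1K_p) = 2.5/(2·0.64) = 1.953, so K_p = 3.815/4.1 = 0.93.

K_p = 0.93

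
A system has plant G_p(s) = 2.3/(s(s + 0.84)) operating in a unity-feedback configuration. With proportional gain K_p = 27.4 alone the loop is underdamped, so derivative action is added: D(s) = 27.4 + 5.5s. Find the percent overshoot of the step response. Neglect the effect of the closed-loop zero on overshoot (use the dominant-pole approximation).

Forward path: (27.4 + 5.5s)·2.3/(s(s+0.84)). The closed-loop characteristic equation is s² + (0.84 + 2.3·5.5)s + 2.3·27.4 = 0.
That is s² + 13.49s + 63.02 = 0, so ω_n = 7.939 rad/s and ζ = 13.49/(2·7.939) = 0.8497.
%OS = 100·exp(−πζ/√(1−ζ²)) = 0.633%.

0.633%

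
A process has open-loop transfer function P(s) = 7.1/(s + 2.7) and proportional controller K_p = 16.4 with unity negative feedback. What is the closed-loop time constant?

Closed-loop transfer function: T(s) = K_p·P(s)/(1 + K_p·P(s)) = 116.4/(s + 2.7 + 116.4) = 116.4/(s + 119.1).
Time constant τ = 1/119.1 = 0.00839 s.

τ = 0.00839 s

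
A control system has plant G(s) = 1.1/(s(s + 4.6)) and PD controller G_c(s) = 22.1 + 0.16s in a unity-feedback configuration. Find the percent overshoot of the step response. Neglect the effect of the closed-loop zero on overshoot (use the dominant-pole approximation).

17.6%

Forward path: (22.1 + 0.16s)·1.1/(s(s+4.6)). The closed-loop characteristic equation is s² + (4.6 + 1.1·0.16)s + 1.1·22.1 = 0.
That is s² + 4.776s + 24.31 = 0, so ω_n = 4.931 rad/s and ζ = 4.776/(2·4.931) = 0.4843.
%OS = 100·exp(−πζ/√(1−ζ²)) = 17.6%.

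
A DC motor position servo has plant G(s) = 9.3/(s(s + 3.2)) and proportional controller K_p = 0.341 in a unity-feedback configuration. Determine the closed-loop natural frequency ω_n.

The closed-loop denominator is s(s+3.2) + 0.341·9.3 = s² + 3.2s + 3.171.
So ω_n² = 3.171 ⇒ ω_n = 1.781 rad/s, and ζ = 3.2/(2ω_n) = 0.898.

ω_n = 1.78 rad/s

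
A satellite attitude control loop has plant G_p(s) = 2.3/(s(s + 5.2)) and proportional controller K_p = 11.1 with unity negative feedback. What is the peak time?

The closed-loop denominator s² + 5.2s + 25.53 gives ω_n = √25.53 = 5.053 and ζ = 5.2/(2ω_n) = 0.5146.
Damped frequency ω_d = ω_n√(1−ζ²) = 4.332 rad/s, so peak time T_p = π/ω_d = 0.725 s.

T_p = 0.725 s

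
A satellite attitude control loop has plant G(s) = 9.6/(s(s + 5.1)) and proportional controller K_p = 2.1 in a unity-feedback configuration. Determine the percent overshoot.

From 1 + K_pG(s) = 0: s² + 5.1s + 20.16 = 0 ⇒ ω_n = 4.49, ζ = 0.5679.
%OS = 100·exp(−πζ/√(1−ζ²)) = 100·exp(−π·0.5679/√0.6775) = 11.4%.

11.4%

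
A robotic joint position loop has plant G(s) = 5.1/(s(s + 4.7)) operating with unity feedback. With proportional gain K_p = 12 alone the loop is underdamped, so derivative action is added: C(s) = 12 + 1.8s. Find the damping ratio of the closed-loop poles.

Forward path: (12 + 1.8s)·5.1/(s(s+4.7)). The closed-loop characteristic equation is s² + (4.7 + 5.1·1.8)s + 5.1·12 = 0.
That is s² + 13.88s + 61.2 = 0, so ω_n = 7.823 rad/s and ζ = 13.88/(2·7.823) = 0.8871.

ζ = 0.887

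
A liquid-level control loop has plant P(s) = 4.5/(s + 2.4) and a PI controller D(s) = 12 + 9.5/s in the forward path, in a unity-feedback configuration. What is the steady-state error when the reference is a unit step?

0

The open loop D(s)P(s) has a pole at the origin (type 1), so the static position error constant is infinite and e_ss = 1/(1+∞) = 0.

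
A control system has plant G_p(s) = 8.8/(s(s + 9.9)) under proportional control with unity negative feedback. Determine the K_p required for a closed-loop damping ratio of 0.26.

K_p = 41.2

Closed-loop characteristic equation: s² + 9.9s + K_p·8.8 = 0.
So ω_n = √(8.8K_p) and 2ζω_n = 9.9, giving ζ = 9.9/(2√(8.8K_p)).
Setting ζ = 0.26: √(8.8K_p) = 9.9/(2·0.26) = 19.04, so K_p = 362.5/8.8 = 41.2.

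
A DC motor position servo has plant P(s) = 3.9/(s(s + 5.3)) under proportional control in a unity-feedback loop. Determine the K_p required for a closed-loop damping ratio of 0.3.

K_p = 20

Closed-loop characteristic equation: s² + 5.3s + K_p·3.9 = 0.
So ω_n = √(3.9K_p) and 2ζω_n = 5.3, giving ζ = 5.3/(2√(3.9K_p)).
Setting ζ = 0.3: √(3.9K_p) = 5.3/(2·0.3) = 8.833, so K_p = 78.03/3.9 = 20.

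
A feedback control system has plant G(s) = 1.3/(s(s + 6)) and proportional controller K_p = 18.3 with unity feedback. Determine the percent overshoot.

From 1 + K_pG(s) = 0: s² + 6s + 23.79 = 0 ⇒ ω_n = 4.877, ζ = 0.6151.
%OS = 100·exp(−πζ/√(1−ζ²)) = 100·exp(−π·0.6151/√0.6217) = 8.62%.

8.62%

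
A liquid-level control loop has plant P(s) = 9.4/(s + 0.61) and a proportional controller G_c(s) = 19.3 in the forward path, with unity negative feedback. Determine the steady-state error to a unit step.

The loop is type 0. Static position error constant K_pos = G_c(0)·P(0) = 19.3·15.41 = 297.4.
Steady-state error to a unit step: e_ss = 1/(1+K_pos) = 1/298.4 = 0.00335.

0.00335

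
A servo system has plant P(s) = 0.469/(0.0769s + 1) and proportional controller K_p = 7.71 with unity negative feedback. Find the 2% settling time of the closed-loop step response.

Closed loop: T(s) = K_p·P/(1+K_p·P) = 3.616/(0.0769s + 1 + 3.616), with pole at s = −(1 + 3.616)/0.0769 = −60.03.
τ = 1/60.03 = 0.01666 s, so 2% settling time ≈ 4τ = 0.0666 s.

T_s ≈ 0.0666 s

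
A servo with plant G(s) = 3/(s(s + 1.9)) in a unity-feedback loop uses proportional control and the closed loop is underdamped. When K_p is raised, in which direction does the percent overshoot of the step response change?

ζ = 1.9/(2√(3K_p)) decreases as K_p grows; lower damping means more overshoot.

increase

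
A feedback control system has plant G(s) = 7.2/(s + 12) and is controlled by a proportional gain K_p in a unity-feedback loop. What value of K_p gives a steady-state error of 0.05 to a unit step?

Steady-state error for a unit step on this type-0 loop is 1/(1 + K_p·G(0)).
G(0) = 0.6. Require 1/(1 + K_p·0.6) = 0.05, so 1 + 0.6·K_p = 20.
K_p = (20 − 1)/0.6 = 31.7.

K_p = 31.7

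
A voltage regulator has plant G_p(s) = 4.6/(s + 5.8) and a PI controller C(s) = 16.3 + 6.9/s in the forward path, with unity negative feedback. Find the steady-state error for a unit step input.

0

The open loop C(s)G_p(s) has a pole at the origin (type 1), so the static position error constant is infinite and e_ss = 1/(1+∞) = 0.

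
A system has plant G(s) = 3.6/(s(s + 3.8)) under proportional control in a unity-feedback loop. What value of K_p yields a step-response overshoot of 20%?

K_p = 4.82

From %OS = 100·exp(−πζ/√(1−ζ²)) = 20%, ζ = −ln(0.2)/√(π²+ln²(0.2)) = 0.4559.
Characteristic equation s² + 3.8s + 3.6K_p = 0 gives ζ = 3.8/(2√(3.6K_p)).
Setting ζ = 0.4559: √(3.6K_p) = 3.8/(2·0.4559) = 4.167, so K_p = 17.36/3.6 = 4.82.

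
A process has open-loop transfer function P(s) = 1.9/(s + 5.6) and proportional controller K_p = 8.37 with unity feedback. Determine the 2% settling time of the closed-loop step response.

T_s ≈ 0.186 s

Closed-loop transfer function: T(s) = K_p·P(s)/(1 + K_p·P(s)) = 15.9/(s + 5.6 + 15.9) = 15.9/(s + 21.5).
Time constant τ = 1/21.5 = 0.04651 s, so the 2% settling time is about 4τ = 0.186 s.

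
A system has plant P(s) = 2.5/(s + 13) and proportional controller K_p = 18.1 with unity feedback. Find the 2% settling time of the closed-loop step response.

T_s ≈ 0.0687 s

Closed-loop transfer function: T(s) = K_p·P(s)/(1 + K_p·P(s)) = 45.25/(s + 13 + 45.25) = 45.25/(s + 58.25).
Time constant τ = 1/58.25 = 0.01717 s, so the 2% settling time is about 4τ = 0.0687 s.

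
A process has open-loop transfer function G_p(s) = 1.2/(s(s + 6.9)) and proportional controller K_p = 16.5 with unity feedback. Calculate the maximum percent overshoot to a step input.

2.11%

Closed-loop characteristic equation: s² + 6.9s + 19.8 = 0, so ω_n = 4.45 rad/s and ζ = 6.9/(2·4.45) = 0.7753.
%OS = 100·exp(−πζ/√(1−ζ²)) = 100·exp(−π·0.7753/√0.3989) = 2.11%.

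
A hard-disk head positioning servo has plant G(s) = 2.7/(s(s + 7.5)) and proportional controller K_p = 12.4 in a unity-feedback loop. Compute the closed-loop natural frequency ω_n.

ω_n = 5.79 rad/s

1 + K_p·G(s) = 0 gives s² + 7.5s + 33.48 = 0.
So ω_n² = 33.48 ⇒ ω_n = 5.786 rad/s, and ζ = 7.5/(2ω_n) = 0.648.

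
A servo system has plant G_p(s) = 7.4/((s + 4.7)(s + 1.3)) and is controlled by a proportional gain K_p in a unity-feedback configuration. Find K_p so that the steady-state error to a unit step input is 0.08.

The loop is type 0, so e_ss(step) = 1/(1 + K_pos) with K_pos = K_p·G_p(0).
G_p(0) = 1.211. Require 1/(1 + K_p·1.211) = 0.08, so 1 + 1.211·K_p = 12.5.
K_p = (12.5 − 1)/1.211 = 9.5.

K_p = 9.5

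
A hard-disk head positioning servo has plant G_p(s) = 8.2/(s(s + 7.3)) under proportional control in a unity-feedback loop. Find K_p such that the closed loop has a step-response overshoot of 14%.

From %OS = 100·exp(−πζ/√(1−ζ²)) = 14%, ζ = −ln(0.14)/√(π²+ln²(0.14)) = 0.5305.
Characteristic equation s² + 7.3s + 8.2K_p = 0 gives ζ = 7.3/(2√(8.2K_p)).
Setting ζ = 0.5305: √(8.2K_p) = 7.3/(2·0.5305) = 6.88, so K_p = 47.34/8.2 = 5.77.

K_p = 5.77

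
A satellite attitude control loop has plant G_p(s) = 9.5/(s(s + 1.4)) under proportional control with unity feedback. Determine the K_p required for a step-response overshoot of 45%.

From %OS = 100·exp(−πζ/√(1−ζ²)) = 45%, ζ = −ln(0.45)/√(π²+ln²(0.45)) = 0.2463.
Characteristic equation s² + 1.4s + 9.5K_p = 0 gives ζ = 1.4/(2√(9.5K_p)).
Setting ζ = 0.2463: √(9.5K_p) = 1.4/(2·0.2463) = 2.842, so K_p = 8.075/9.5 = 0.85.

K_p = 0.85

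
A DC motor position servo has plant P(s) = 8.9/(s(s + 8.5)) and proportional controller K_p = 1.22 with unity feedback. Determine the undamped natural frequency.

With unity feedback the closed-loop characteristic equation is s² + 8.5s + 1.22·8.9 = s² + 8.5s + 10.86 = 0.
Matching s² + 2ζω_n s + ω_n²: ω_n = √10.86 = 3.295 rad/s and 2ζω_n = 8.5, so ζ = 8.5/(2·3.295) = 1.29.

ω_n = 3.3 rad/s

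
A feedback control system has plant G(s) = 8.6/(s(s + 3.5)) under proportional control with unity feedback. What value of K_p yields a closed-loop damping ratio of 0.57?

Closed-loop characteristic equation: s² + 3.5s + K_p·8.6 = 0.
So ω_n = √(8.6K_p) and 2ζω_n = 3.5, giving ζ = 3.5/(2√(8.6K_p)).
Setting ζ = 0.57: √(8.6K_p) = 3.5/(2·0.57) = 3.07, so K_p = 9.426/8.6 = 1.1.

K_p = 1.1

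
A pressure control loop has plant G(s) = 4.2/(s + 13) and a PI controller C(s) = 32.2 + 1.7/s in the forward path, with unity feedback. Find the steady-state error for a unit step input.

The open loop C(s)G(s) has a pole at the origin (type 1), so the static position error constant is infinite and e_ss = 1/(1+∞) = 0.

0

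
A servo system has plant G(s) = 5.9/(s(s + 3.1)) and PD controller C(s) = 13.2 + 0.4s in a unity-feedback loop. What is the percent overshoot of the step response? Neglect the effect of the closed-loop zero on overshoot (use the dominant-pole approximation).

36%

Forward path: (13.2 + 0.4s)·5.9/(s(s+3.1)). The closed-loop characteristic equation is s² + (3.1 + 5.9·0.4)s + 5.9·13.2 = 0.
That is s² + 5.46s + 77.88 = 0, so ω_n = 8.825 rad/s and ζ = 5.46/(2·8.825) = 0.3093.
%OS = 100·exp(−πζ/√(1−ζ²)) = 36%.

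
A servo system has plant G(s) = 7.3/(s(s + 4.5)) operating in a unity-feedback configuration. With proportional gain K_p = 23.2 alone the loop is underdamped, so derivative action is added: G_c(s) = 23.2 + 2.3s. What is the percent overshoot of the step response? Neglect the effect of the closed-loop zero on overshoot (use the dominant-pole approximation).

Forward path: (23.2 + 2.3s)·7.3/(s(s+4.5)). The closed-loop characteristic equation is s² + (4.5 + 7.3·2.3)s + 7.3·23.2 = 0.
That is s² + 21.29s + 169.4 = 0, so ω_n = 13.01 rad/s and ζ = 21.29/(2·13.01) = 0.818.
%OS = 100·exp(−πζ/√(1−ζ²)) = 1.15%.

1.15%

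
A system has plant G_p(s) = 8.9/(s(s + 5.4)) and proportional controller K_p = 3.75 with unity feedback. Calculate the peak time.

From 1 + K_pG_p(s) = 0: s² + 5.4s + 33.38 = 0 ⇒ ω_n = 5.777, ζ = 0.4674.
Damped frequency ω_d = ω_n√(1−ζ²) = 5.107 rad/s, so peak time T_p = π/ω_d = 0.615 s.

T_p = 0.615 s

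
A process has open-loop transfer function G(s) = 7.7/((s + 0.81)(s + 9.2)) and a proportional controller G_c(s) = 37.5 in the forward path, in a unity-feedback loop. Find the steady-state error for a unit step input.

0.0252

The loop is type 0. Static position error constant K_pos = G_c(0)·G(0) = 37.5·1.033 = 38.75.
Steady-state error to a unit step: e_ss = 1/(1+K_pos) = 1/39.75 = 0.0252.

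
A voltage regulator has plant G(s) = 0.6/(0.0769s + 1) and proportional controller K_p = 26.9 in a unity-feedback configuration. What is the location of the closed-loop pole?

s = -222.9

Closed loop: T(s) = K_p·G/(1+K_p·G) = 16.14/(0.0769s + 1 + 16.14), with pole at s = −(1 + 16.14)/0.0769 = −222.9.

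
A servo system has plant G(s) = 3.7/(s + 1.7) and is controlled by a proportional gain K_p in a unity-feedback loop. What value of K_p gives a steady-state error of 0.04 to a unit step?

K_p = 11

For a type-0 loop with proportional control, e_ss = 1/(1 + K_p·G(0)).
G(0) = 2.176. Require 1/(1 + K_p·2.176) = 0.04, so 1 + 2.176·K_p = 25.
K_p = (25 − 1)/2.176 = 11.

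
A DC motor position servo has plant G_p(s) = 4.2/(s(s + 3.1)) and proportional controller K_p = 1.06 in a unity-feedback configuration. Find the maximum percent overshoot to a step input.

From 1 + K_pG_p(s) = 0: s² + 3.1s + 4.452 = 0 ⇒ ω_n = 2.11, ζ = 0.7346.
%OS = 100·exp(−πζ/√(1−ζ²)) = 100·exp(−π·0.7346/√0.4604) = 3.33%.

3.33%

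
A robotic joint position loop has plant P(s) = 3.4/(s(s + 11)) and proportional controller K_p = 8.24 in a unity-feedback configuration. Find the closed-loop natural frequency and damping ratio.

With unity feedback the closed-loop characteristic equation is s² + 11s + 8.24·3.4 = s² + 11s + 28.02 = 0.
Matching s² + 2ζω_n s + ω_n²: ω_n = √28.02 = 5.293 rad/s and 2ζω_n = 11, so ζ = 11/(2·5.293) = 1.04.

ω_n = 5.29 rad/s, ζ = 1.04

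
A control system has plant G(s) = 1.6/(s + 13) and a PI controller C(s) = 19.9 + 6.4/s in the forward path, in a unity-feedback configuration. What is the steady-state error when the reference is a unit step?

0

The open loop C(s)G(s) has a pole at the origin (type 1), so the static position error constant is infinite and e_ss = 1/(1+∞) = 0.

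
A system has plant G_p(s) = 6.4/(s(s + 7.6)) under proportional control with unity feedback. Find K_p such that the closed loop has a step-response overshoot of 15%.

From %OS = 100·exp(−πζ/√(1−ζ²)) = 15%, ζ = −ln(0.15)/√(π²+ln²(0.15)) = 0.5169.
Characteristic equation s² + 7.6s + 6.4K_p = 0 gives ζ = 7.6/(2√(6.4K_p)).
Setting ζ = 0.5169: √(6.4K_p) = 7.6/(2·0.5169) = 7.351, so K_p = 54.04/6.4 = 8.44.

K_p = 8.44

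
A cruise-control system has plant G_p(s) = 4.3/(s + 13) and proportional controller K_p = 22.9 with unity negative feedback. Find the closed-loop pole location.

s = -111.5

Closed-loop transfer function: T(s) = K_p·G_p(s)/(1 + K_p·G_p(s)) = 98.47/(s + 13 + 98.47) = 98.47/(s + 111.5).
The closed-loop pole is at s = −111.5.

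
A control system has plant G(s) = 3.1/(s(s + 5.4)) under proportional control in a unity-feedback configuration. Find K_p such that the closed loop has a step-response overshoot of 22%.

From %OS = 100·exp(−πζ/√(1−ζ²)) = 22%, ζ = −ln(0.22)/√(π²+ln²(0.22)) = 0.4342.
Characteristic equation s² + 5.4s + 3.1K_p = 0 gives ζ = 5.4/(2√(3.1K_p)).
Setting ζ = 0.4342: √(3.1K_p) = 5.4/(2·0.4342) = 6.219, so K_p = 38.67/3.1 = 12.5.

K_p = 12.5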